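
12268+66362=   78630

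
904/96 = 9 + 5/12 = 9.42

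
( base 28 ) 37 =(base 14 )67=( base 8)133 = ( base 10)91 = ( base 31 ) 2T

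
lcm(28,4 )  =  28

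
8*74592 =596736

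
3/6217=3/6217 = 0.00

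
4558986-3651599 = 907387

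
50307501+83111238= 133418739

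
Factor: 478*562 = 2^2*239^1*281^1 = 268636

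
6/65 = 6/65  =  0.09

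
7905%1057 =506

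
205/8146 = 205/8146= 0.03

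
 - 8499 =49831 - 58330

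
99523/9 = 11058 +1/9 = 11058.11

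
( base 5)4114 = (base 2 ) 1000010110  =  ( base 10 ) 534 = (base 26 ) KE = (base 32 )GM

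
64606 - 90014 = - 25408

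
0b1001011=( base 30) 2f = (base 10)75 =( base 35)25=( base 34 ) 27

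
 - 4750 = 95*( - 50 )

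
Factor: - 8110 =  - 2^1*5^1*811^1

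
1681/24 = 1681/24= 70.04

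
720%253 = 214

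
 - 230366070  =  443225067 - 673591137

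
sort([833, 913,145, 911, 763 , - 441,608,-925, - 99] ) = [ - 925 , - 441 ,  -  99,145, 608, 763, 833, 911, 913 ] 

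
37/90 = 37/90 = 0.41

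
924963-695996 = 228967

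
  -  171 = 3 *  (-57)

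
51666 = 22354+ 29312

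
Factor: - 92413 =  - 92413^1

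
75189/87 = 25063/29 = 864.24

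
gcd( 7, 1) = 1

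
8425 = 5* 1685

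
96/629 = 96/629  =  0.15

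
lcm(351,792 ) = 30888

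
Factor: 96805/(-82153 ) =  - 5^1 * 19^1*1019^1*82153^ ( - 1)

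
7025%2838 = 1349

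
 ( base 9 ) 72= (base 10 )65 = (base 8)101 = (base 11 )5A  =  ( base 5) 230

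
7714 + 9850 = 17564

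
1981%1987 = 1981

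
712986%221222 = 49320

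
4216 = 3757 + 459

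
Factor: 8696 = 2^3*1087^1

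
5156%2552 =52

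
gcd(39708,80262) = 18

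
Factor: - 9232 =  - 2^4*577^1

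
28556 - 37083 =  - 8527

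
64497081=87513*737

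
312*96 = 29952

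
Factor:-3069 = -3^2*11^1*31^1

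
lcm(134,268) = 268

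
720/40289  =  720/40289 = 0.02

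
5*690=3450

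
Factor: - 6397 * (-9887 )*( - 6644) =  - 420213991516 = - 2^2*11^1*151^1* 6397^1* 9887^1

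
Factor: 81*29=2349 = 3^4*29^1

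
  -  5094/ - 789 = 6 + 120/263=6.46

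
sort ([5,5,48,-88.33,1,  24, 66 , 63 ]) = [  -  88.33,1,5,5,24,  48, 63, 66]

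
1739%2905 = 1739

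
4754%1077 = 446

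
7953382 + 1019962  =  8973344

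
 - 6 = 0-6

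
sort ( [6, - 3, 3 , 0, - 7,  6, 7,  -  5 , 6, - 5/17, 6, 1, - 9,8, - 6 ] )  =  [  -  9  , - 7 , - 6, - 5, - 3, - 5/17, 0,  1,  3, 6, 6,6, 6, 7,  8 ] 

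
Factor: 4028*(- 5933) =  - 23898124 = -2^2*17^1*19^1 * 53^1*349^1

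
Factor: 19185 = 3^1 * 5^1*1279^1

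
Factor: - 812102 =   -  2^1 *463^1*877^1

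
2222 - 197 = 2025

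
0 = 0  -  0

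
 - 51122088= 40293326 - 91415414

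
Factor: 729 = 3^6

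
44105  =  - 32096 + 76201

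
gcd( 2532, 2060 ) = 4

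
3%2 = 1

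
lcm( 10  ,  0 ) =0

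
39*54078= 2109042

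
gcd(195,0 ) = 195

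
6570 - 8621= - 2051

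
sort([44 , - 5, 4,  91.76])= [ - 5,  4, 44,91.76] 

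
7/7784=1/1112 = 0.00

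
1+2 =3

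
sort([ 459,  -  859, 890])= [ - 859,459, 890]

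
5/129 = 5/129= 0.04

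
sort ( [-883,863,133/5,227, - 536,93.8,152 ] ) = [  -  883,-536,133/5,93.8,152, 227,863 ] 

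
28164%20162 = 8002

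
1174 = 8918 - 7744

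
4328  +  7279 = 11607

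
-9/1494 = - 1/166 = -0.01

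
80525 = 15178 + 65347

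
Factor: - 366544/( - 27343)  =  2^4*31^1*37^ (-1) = 496/37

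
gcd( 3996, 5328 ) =1332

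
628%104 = 4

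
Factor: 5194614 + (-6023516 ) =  - 828902 = - 2^1 * 414451^1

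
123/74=123/74   =  1.66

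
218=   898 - 680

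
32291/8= 4036 + 3/8=   4036.38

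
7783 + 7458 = 15241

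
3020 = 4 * 755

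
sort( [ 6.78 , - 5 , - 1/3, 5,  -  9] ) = [-9, - 5,-1/3,5,  6.78 ] 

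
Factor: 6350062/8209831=2^1 * 7^( - 1 ) * 1172833^( -1 ) * 3175031^1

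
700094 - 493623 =206471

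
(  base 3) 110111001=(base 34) 7tm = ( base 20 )12F0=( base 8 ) 21614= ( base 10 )9100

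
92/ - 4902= - 46/2451 = -0.02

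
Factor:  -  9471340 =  - 2^2*5^1*443^1*1069^1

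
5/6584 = 5/6584 = 0.00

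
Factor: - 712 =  - 2^3*89^1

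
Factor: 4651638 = 2^1*3^1* 775273^1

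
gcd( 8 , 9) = 1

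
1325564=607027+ 718537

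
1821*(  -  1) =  - 1821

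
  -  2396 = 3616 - 6012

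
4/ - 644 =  - 1 + 160/161 = - 0.01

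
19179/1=19179 =19179.00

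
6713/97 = 6713/97 = 69.21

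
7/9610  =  7/9610 = 0.00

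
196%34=26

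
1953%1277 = 676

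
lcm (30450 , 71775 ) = 1004850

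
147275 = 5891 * 25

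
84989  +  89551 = 174540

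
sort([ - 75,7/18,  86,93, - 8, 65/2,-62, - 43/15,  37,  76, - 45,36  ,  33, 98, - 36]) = [ - 75, - 62,-45, - 36 , - 8, - 43/15,7/18, 65/2, 33,36, 37, 76, 86 , 93, 98] 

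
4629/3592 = 1  +  1037/3592 = 1.29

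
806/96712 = 403/48356=   0.01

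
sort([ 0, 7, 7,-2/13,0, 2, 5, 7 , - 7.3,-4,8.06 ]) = [ - 7.3, - 4,-2/13,  0, 0  ,  2, 5,7, 7, 7,8.06 ]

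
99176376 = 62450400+36725976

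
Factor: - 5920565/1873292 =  - 2^( - 2 )*5^1*7^1 *169159^1*468323^(-1)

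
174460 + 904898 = 1079358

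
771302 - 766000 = 5302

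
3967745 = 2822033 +1145712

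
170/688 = 85/344 = 0.25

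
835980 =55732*15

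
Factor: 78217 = 17^1 * 43^1*107^1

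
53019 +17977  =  70996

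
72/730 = 36/365 = 0.10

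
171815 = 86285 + 85530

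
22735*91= 2068885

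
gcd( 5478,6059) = 83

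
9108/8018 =4554/4009 =1.14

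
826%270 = 16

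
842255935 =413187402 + 429068533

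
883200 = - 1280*( - 690)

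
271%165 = 106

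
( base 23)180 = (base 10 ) 713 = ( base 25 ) 13D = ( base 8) 1311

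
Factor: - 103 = - 103^1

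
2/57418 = 1/28709 = 0.00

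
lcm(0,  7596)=0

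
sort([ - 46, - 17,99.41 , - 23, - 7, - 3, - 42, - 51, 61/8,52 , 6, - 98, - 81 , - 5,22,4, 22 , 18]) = [  -  98, - 81 , - 51, - 46 , - 42, - 23, - 17, - 7, - 5 , -3,4,6,61/8 , 18,22,  22,52,99.41] 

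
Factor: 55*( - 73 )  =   - 4015 =- 5^1  *11^1*73^1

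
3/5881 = 3/5881 = 0.00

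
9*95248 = 857232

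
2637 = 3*879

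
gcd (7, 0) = 7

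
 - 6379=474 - 6853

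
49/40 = 49/40= 1.23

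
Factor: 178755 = 3^1*5^1*17^1*701^1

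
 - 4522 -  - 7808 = 3286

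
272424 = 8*34053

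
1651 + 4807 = 6458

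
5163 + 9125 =14288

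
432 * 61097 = 26393904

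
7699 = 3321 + 4378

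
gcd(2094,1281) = 3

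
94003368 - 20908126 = 73095242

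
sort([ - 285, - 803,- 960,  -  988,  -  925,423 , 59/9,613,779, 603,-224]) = [ - 988, - 960, - 925,-803,-285, - 224,  59/9, 423 , 603,  613,779 ]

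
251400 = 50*5028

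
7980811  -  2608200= 5372611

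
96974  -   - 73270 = 170244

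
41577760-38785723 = 2792037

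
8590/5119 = 1+3471/5119  =  1.68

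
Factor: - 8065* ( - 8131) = 65576515 = 5^1*47^1*173^1*1613^1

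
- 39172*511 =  - 20016892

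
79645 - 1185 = 78460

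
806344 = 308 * 2618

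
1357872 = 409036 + 948836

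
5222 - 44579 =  - 39357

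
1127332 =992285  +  135047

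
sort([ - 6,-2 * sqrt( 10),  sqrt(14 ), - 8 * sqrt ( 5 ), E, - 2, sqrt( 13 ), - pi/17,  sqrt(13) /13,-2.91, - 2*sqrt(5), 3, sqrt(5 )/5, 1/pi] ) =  [ - 8*sqrt( 5),-2 * sqrt (10), - 6, - 2 * sqrt(5), - 2.91, - 2 , - pi/17,  sqrt (13 )/13 , 1/pi, sqrt( 5) /5,  E,3,  sqrt(13), sqrt(14)]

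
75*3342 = 250650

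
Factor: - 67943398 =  - 2^1*239^1 * 307^1 * 463^1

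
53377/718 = 53377/718 = 74.34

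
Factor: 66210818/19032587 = 2^1*7^( -1)*17^1*41^1*47497^1*2718941^( - 1 ) 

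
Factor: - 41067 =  - 3^5*13^2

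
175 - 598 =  - 423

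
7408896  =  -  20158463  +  27567359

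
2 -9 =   -  7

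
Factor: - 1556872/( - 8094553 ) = 2^3 * 97^ (  -  1)*83449^(-1 )*194609^1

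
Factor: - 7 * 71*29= - 14413 = -7^1*29^1*71^1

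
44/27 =1+17/27 = 1.63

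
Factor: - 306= - 2^1 *3^2*17^1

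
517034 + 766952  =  1283986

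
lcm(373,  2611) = 2611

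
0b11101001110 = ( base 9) 2507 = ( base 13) B0B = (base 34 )1L0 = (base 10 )1870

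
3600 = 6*600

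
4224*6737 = 28457088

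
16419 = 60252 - 43833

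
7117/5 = 7117/5 = 1423.40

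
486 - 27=459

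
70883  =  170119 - 99236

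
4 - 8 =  - 4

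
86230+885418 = 971648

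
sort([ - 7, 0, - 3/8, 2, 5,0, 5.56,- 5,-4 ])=[ - 7, - 5 , - 4  , - 3/8, 0, 0,2, 5, 5.56]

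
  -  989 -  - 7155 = 6166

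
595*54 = 32130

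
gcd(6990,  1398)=1398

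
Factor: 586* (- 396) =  - 2^3*3^2*11^1*293^1 = - 232056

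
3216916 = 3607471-390555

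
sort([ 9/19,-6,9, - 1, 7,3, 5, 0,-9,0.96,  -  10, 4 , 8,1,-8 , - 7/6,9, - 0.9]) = [-10,- 9,  -  8, - 6,-7/6,-1,  -  0.9,0,9/19,0.96,1, 3, 4,5, 7,8,  9,9 ] 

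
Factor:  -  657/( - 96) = 219/32 = 2^( - 5 )*3^1*73^1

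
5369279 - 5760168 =- 390889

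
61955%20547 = 314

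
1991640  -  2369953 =  -  378313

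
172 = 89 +83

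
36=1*36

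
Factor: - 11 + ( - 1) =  - 2^2 *3^1 = - 12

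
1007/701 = 1007/701 = 1.44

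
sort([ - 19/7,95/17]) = [ - 19/7,95/17]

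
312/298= 156/149 = 1.05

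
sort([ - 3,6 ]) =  [-3, 6 ] 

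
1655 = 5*331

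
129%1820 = 129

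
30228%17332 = 12896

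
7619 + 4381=12000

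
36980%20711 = 16269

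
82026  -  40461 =41565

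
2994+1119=4113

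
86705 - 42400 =44305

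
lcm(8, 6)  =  24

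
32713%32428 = 285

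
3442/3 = 3442/3 = 1147.33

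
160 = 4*40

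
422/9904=211/4952 = 0.04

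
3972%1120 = 612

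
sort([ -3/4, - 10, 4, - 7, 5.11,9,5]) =[ -10,-7, - 3/4,4,5,5.11,  9 ] 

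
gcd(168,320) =8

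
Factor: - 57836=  - 2^2*19^1*761^1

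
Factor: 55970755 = 5^1*11194151^1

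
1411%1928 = 1411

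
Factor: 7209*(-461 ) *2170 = -2^1*3^4*5^1 * 7^1 * 31^1*89^1*461^1 = -7211667330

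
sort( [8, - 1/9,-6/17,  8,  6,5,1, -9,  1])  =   [ - 9,- 6/17,- 1/9, 1,1,5, 6, 8, 8]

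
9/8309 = 9/8309=0.00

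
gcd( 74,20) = 2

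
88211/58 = 1520 + 51/58 =1520.88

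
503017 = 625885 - 122868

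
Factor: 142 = 2^1*71^1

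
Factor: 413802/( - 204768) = -97/48 = -2^( - 4 ) * 3^ (  -  1) * 97^1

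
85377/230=85377/230 = 371.20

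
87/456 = 29/152 = 0.19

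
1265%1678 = 1265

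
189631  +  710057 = 899688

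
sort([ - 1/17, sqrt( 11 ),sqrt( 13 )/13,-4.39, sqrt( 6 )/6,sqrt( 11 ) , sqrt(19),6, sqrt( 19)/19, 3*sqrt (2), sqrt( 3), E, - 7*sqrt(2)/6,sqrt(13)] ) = [ - 4.39, - 7 * sqrt( 2) /6,-1/17,sqrt( 19 )/19, sqrt(13 )/13, sqrt (6 )/6, sqrt(3 ), E,sqrt( 11), sqrt ( 11 ),sqrt( 13), 3*sqrt( 2 ), sqrt( 19 ),6 ]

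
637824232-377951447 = 259872785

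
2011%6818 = 2011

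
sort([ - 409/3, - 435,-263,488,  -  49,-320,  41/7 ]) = [ - 435, - 320,-263, - 409/3, - 49, 41/7,488]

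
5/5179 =5/5179  =  0.00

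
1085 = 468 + 617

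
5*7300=36500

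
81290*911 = 74055190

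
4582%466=388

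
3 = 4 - 1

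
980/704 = 245/176 = 1.39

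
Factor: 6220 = 2^2*5^1*311^1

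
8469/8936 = 8469/8936 = 0.95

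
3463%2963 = 500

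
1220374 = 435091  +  785283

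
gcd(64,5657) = 1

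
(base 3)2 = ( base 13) 2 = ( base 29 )2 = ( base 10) 2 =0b10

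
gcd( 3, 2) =1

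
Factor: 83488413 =3^1 * 19^1*23^1*43^1*1481^1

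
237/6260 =237/6260  =  0.04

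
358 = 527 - 169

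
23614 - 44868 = - 21254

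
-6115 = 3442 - 9557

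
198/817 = 198/817  =  0.24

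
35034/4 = 8758 + 1/2 =8758.50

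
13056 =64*204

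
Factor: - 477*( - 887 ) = 423099 = 3^2*53^1*887^1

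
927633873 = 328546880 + 599086993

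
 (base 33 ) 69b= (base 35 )5kh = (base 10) 6842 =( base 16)1aba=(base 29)83r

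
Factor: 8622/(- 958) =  - 9 = - 3^2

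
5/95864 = 5/95864= 0.00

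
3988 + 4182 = 8170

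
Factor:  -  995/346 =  - 2^ (-1) * 5^1*173^(-1)*199^1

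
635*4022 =2553970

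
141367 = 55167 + 86200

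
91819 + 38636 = 130455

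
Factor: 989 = 23^1*43^1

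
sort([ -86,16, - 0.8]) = [ - 86 , - 0.8, 16] 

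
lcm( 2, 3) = 6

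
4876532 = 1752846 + 3123686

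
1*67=67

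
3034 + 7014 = 10048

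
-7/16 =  -7/16  =  - 0.44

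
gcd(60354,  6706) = 6706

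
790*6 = 4740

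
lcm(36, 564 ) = 1692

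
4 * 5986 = 23944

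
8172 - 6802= 1370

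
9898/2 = 4949 = 4949.00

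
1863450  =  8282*225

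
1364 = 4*341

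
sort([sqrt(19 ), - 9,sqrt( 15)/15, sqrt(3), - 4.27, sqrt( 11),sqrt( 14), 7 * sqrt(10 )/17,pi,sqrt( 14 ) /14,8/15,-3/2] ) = [-9,-4.27, - 3/2 , sqrt ( 15) /15,sqrt(14 ) /14,8/15,7  *  sqrt(10) /17,  sqrt (3), pi,sqrt( 11),  sqrt( 14 ), sqrt(19 ) ]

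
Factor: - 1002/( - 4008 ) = 2^( - 2 ) = 1/4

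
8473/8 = 8473/8 = 1059.12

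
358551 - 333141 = 25410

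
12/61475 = 12/61475 = 0.00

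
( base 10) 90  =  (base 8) 132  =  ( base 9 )110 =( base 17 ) 55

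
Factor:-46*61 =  - 2^1* 23^1*61^1 = - 2806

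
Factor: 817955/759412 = 2^(-2) * 5^1*17^1*9623^1*189853^( - 1)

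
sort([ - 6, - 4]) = [- 6, - 4]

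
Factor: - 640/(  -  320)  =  2 =2^1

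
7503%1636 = 959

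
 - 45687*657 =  - 30016359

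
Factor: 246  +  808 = 2^1 * 17^1 * 31^1 =1054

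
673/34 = 19+27/34 = 19.79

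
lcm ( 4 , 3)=12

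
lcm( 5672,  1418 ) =5672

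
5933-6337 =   -  404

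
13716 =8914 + 4802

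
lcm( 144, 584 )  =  10512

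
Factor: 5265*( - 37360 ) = -2^4*3^4*5^2*13^1*467^1 = -196700400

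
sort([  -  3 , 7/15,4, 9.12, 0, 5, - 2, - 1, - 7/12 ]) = [-3, - 2, - 1, - 7/12, 0,7/15,4,5,9.12]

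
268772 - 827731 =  - 558959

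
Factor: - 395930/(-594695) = 2^1 *17^2*83^( - 1) *137^1*1433^(-1)  =  79186/118939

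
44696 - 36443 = 8253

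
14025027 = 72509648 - 58484621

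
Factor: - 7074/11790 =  - 3^1*5^(-1 ) = - 3/5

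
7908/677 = 7908/677 = 11.68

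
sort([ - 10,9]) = [ - 10, 9]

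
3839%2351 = 1488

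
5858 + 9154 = 15012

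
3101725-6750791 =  - 3649066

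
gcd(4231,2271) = 1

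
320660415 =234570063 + 86090352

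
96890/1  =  96890 = 96890.00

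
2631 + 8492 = 11123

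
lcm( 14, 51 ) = 714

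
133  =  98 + 35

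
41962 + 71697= 113659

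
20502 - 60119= -39617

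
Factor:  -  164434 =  - 2^1*82217^1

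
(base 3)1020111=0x388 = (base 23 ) 1g7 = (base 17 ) 323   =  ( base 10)904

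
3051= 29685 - 26634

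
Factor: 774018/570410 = 387009/285205 = 3^2*5^( - 1)*7^1*6143^1*57041^(- 1)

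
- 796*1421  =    -  1131116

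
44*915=40260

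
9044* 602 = 5444488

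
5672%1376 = 168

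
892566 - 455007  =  437559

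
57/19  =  3 = 3.00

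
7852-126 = 7726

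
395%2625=395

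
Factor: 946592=2^5*29581^1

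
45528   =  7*6504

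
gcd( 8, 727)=1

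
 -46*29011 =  - 1334506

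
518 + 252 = 770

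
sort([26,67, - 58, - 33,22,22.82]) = [ - 58, - 33, 22, 22.82 , 26,67]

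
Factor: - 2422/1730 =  - 7/5= - 5^( - 1)* 7^1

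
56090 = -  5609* (-10)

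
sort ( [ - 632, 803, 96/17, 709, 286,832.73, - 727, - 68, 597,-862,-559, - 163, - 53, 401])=[ - 862,-727, - 632, - 559 ,-163, - 68,-53,  96/17, 286 , 401, 597, 709, 803, 832.73]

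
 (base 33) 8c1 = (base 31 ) 9EQ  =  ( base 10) 9109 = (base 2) 10001110010101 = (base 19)1648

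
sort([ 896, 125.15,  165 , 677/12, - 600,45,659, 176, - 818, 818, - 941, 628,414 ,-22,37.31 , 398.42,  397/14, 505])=[ - 941,- 818,-600,- 22, 397/14, 37.31, 45,677/12,125.15 , 165, 176, 398.42,414,505,628 , 659, 818, 896]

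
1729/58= 1729/58 =29.81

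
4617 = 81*57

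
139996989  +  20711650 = 160708639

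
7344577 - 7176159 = 168418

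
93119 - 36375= 56744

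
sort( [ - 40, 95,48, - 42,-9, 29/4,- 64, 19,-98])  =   [ - 98, - 64,-42, - 40,-9,29/4,19,48,95] 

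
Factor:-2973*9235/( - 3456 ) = 2^( - 7 )*3^( - 2 )*5^1*991^1*1847^1= 9151885/1152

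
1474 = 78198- 76724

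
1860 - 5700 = -3840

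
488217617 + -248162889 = 240054728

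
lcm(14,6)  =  42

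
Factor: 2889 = 3^3*107^1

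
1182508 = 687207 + 495301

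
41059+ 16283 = 57342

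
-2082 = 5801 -7883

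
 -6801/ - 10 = 680+1/10  =  680.10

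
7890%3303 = 1284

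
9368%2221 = 484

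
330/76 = 4 + 13/38 = 4.34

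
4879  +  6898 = 11777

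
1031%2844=1031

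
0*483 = 0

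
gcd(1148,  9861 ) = 1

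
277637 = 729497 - 451860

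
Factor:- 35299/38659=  - 11^1 * 67^( - 1)*577^(-1) * 3209^1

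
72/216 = 1/3 = 0.33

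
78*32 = 2496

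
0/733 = 0 = 0.00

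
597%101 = 92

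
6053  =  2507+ 3546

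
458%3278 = 458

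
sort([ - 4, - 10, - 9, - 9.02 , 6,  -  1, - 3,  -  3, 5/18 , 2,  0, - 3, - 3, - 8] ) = [ - 10, - 9.02, - 9, - 8, - 4, - 3 ,-3,-3, - 3, - 1, 0,5/18, 2, 6]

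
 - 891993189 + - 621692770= -1513685959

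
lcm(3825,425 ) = 3825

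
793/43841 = 793/43841 = 0.02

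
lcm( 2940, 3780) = 26460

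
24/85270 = 12/42635 = 0.00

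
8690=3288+5402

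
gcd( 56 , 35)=7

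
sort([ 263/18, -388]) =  [ - 388 , 263/18] 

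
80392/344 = 233+30/43 = 233.70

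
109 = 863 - 754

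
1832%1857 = 1832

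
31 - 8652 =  - 8621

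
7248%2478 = 2292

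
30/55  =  6/11 = 0.55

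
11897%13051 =11897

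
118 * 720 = 84960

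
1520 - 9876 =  - 8356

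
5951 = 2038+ 3913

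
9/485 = 9/485  =  0.02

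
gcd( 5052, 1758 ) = 6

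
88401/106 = 833 + 103/106 = 833.97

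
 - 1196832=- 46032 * 26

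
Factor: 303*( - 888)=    - 2^3*3^2*37^1*101^1=- 269064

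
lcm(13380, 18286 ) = 548580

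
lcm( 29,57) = 1653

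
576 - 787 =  - 211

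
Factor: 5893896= 2^3*3^1 * 241^1*1019^1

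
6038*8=48304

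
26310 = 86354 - 60044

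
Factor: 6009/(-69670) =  - 2^( - 1 )*3^1*5^( - 1)*2003^1*6967^( - 1 ) 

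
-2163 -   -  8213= 6050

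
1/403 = 1/403 = 0.00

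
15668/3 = 15668/3 = 5222.67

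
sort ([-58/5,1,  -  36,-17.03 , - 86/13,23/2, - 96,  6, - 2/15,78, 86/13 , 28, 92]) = [-96, -36, - 17.03, - 58/5, - 86/13,-2/15 , 1,6, 86/13, 23/2,28,78 , 92]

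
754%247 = 13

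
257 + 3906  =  4163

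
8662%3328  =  2006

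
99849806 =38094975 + 61754831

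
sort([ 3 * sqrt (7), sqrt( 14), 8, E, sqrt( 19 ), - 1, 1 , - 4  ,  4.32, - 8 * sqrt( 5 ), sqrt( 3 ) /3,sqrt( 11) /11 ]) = [ - 8 * sqrt( 5 ) , - 4, - 1, sqrt(11)/11,sqrt ( 3) /3, 1,  E,  sqrt( 14), 4.32,sqrt( 19 ),3  *sqrt( 7),  8 ]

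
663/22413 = 221/7471 = 0.03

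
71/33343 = 71/33343 = 0.00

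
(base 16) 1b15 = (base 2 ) 1101100010101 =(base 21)FF3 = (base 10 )6933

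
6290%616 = 130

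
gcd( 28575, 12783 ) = 3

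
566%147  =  125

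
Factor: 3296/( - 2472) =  - 4/3 = - 2^2*3^( - 1 ) 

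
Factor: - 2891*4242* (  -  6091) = 74697721602 = 2^1*3^1*7^3*59^1*101^1 * 6091^1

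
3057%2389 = 668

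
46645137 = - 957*(-48741)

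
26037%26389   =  26037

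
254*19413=4930902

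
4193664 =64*65526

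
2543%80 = 63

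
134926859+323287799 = 458214658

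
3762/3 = 1254=1254.00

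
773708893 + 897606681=1671315574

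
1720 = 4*430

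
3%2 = 1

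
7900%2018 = 1846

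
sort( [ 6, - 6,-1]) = [ - 6, - 1,6] 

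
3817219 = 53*72023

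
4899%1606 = 81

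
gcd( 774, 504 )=18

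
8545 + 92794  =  101339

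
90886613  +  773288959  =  864175572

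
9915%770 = 675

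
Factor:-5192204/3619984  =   - 2^( - 2)*23^1*61^(-1)*3709^( - 1)*56437^1   =  - 1298051/904996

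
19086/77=19086/77 = 247.87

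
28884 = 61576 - 32692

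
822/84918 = 137/14153   =  0.01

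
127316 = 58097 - - 69219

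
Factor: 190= 2^1*5^1*19^1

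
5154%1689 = 87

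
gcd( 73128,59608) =8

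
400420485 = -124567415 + 524987900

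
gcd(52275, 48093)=2091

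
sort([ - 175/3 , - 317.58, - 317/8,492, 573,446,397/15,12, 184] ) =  [ - 317.58, - 175/3, - 317/8,12,397/15,184,446, 492,  573]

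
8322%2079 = 6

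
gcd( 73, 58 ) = 1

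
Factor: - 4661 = - 59^1 * 79^1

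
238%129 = 109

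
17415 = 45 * 387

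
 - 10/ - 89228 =5/44614 = 0.00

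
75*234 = 17550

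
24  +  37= 61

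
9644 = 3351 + 6293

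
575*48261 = 27750075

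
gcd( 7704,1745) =1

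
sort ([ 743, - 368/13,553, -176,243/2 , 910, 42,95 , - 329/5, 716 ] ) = [ - 176, - 329/5, - 368/13,42, 95,243/2,553, 716, 743 , 910] 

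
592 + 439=1031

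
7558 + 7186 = 14744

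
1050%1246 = 1050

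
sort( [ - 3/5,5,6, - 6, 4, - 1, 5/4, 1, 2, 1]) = [ - 6, - 1, - 3/5,  1, 1, 5/4, 2, 4 , 5 , 6]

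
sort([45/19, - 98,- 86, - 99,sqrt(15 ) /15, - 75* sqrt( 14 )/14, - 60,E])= [ - 99, - 98, - 86, - 60, - 75*sqrt( 14 ) /14,sqrt( 15) /15,45/19,E] 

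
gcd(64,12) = 4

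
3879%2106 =1773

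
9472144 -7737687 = 1734457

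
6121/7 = 874+3/7 = 874.43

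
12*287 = 3444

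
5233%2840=2393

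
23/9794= 23/9794 = 0.00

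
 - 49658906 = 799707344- 849366250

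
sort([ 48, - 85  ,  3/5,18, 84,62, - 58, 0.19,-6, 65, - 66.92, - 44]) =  [-85, - 66.92, - 58,-44, - 6, 0.19,3/5,18,48,62,  65 , 84 ]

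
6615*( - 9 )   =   - 59535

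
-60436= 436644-497080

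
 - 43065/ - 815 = 8613/163= 52.84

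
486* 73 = 35478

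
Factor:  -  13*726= - 9438 = - 2^1*3^1*11^2 * 13^1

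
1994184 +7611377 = 9605561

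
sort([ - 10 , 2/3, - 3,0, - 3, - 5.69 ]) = [ - 10, - 5.69, - 3 ,  -  3,0,2/3 ] 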